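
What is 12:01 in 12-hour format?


Hour: 12
12 → 12 PM (noon)

12:01 PM


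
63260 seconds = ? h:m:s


Hours: 63260 ÷ 3600 = 17 remainder 2060
Minutes: 2060 ÷ 60 = 34 remainder 20
Seconds: 20

17h 34m 20s


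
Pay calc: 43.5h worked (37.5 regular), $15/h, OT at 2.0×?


$742.50

Regular: 37.5h × $15 = $562.50
Overtime: 43.5 - 37.5 = 6.0h
OT pay: 6.0h × $15 × 2.0 = $180.00
Total = $562.50 + $180.00 = $742.50


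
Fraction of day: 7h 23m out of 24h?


Total minutes: 7×60 + 23 = 443
Day = 24×60 = 1440 minutes
Fraction = 443/1440 ≈ 0.3076
As a percentage: 443/1440 × 100 ≈ 30.76%

0.3076 (30.76%)


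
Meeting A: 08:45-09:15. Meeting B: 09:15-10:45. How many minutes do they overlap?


0 minutes

Meeting A: 525-555 (in minutes from midnight)
Meeting B: 555-645
Overlap start = max(525, 555) = 555
Overlap end = min(555, 645) = 555
Overlap = max(0, 555 - 555) = 0 min


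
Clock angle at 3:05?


Hour hand = 3×30 + 5×0.5 = 92.5°
Minute hand = 5×6 = 30°
Difference = |92.5 - 30| = 62.5°

62.5°


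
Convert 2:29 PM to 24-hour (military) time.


14:29

Input: 2:29 PM
PM: 2 + 12 = 14


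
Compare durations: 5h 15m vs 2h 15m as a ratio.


7:3 (2.33)

Duration 1: 315 minutes
Duration 2: 135 minutes
Ratio = 315:135
GCD = 45
Simplified = 7:3
As a decimal: 7/3 ≈ 2.33


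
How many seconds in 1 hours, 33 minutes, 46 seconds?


5626 seconds

Hours: 1 × 3600 = 3600
Minutes: 33 × 60 = 1980
Seconds: 46
Total = 3600 + 1980 + 46 = 5626


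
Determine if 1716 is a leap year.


Rules: divisible by 4 AND (not by 100 OR by 400)
1716 ÷ 4 = 429 exactly → divisible by 4
1716 ÷ 100 = 17 remainder 16 → not divisible by 100
Divisible by 4 but not by 100 → leap year

Yes


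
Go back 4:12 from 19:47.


Start: 1187 minutes from midnight
Subtract: 252 minutes
Remaining: 1187 - 252 = 935
Hours: 15, Minutes: 35

15:35


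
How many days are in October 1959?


Month: October (month 10)
October has 31 days

31 days


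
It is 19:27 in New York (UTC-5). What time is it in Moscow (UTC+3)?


Time difference = UTC+3 - UTC-5 = +8 hours
New hour = (19 + 8) mod 24
= 27 mod 24 = 3
Minutes unchanged → 03:27; 27 ≥ 24 → next day

03:27 (next day)


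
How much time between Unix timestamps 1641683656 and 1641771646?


Difference = 1641771646 - 1641683656 = 87990 seconds
In hours: 87990 / 3600 ≈ 24.4
In days: 87990 / 86400 ≈ 1.02

87990 seconds (24.4 hours / 1.02 days)


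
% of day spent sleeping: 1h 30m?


6.3%

Time: 90 minutes
Day: 1440 minutes
Percentage = (90/1440) × 100 ≈ 6.3%


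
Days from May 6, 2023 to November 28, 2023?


From May 6, 2023 to November 28, 2023
Rest of May 2023: 31 - 6 = 25
Full months: June 30, July 31, August 31, September 30, October 31
Days into November 2023: 28
Total = 25 + 30 + 31 + 31 + 30 + 31 + 28 = 206 days

206 days


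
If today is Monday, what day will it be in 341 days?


Start: Monday (index 0)
(0 + 341) mod 7
= 341 mod 7
= 5
Index 5 → Saturday

Saturday


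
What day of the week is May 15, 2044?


Zeller's congruence:
q=15, m=5, k=44, j=20
h = (15 + ⌊13×6/5⌋ + 44 + ⌊44/4⌋ + ⌊20/4⌋ - 2×20) mod 7
= (15 + 15 + 44 + 11 + 5 - 40) mod 7
= 50 mod 7 = 1
h=1 → Sunday

Sunday


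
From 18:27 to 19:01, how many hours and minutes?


End time in minutes: 19×60 + 1 = 1141
Start time in minutes: 18×60 + 27 = 1107
Difference = 1141 - 1107 = 34 minutes
= 0 hours 34 minutes

0h 34m


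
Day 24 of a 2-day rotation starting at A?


Shifts: A, B
Start: A (index 0)
Day 24: (0 + 24 - 1) mod 2
= 23 mod 2
= 1
Index 1 → shift B

Shift B


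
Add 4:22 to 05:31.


09:53

Start: 331 minutes from midnight
Add: 262 minutes
Total: 593 minutes
Hours: 593 ÷ 60 = 9 remainder 53


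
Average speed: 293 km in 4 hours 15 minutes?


Distance: 293 km
Time: 4h 15m = 255 min = 255/60 = 17/4 hours
Speed = 293 ÷ (17/4) = 293 × 4 / 17 = 1172/17 ≈ 68.9 km/h

68.9 km/h


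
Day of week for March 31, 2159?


Zeller's congruence:
q=31, m=3, k=59, j=21
h = (31 + ⌊13×4/5⌋ + 59 + ⌊59/4⌋ + ⌊21/4⌋ - 2×21) mod 7
= (31 + 10 + 59 + 14 + 5 - 42) mod 7
= 77 mod 7 = 0
h=0 → Saturday

Saturday


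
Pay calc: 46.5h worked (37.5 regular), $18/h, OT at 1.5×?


Regular: 37.5h × $18 = $675.00
Overtime: 46.5 - 37.5 = 9.0h
OT pay: 9.0h × $18 × 1.5 = $243.00
Total = $675.00 + $243.00 = $918.00

$918.00


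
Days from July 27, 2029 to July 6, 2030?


From July 27, 2029 to July 6, 2030
Rest of July 2029: 31 - 27 = 4
Full months: August 31, September 30, October 31, November 30, December 31, January 31, February 2030 28, March 31, April 30, May 31, June 30
Days into July 2030: 6
Total = 4 + 31 + 30 + 31 + 30 + 31 + 31 + 28 + 31 + 30 + 31 + 30 + 6 = 344 days

344 days


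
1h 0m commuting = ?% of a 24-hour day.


Time: 60 minutes
Day: 1440 minutes
Percentage = (60/1440) × 100 ≈ 4.2%

4.2%


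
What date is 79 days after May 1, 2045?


July 19, 2045

Start: May 1, 2045
Add 79 days
May 1 → June 1: 31 - 1 + 1 = 31 days (79 - 31 = 48 left)
June 1 → July 1: 30 - 1 + 1 = 30 days (48 - 30 = 18 left)
July 1 + 18 = July 19, 2045


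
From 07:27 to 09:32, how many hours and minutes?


End time in minutes: 9×60 + 32 = 572
Start time in minutes: 7×60 + 27 = 447
Difference = 572 - 447 = 125 minutes
= 2 hours 5 minutes

2h 5m


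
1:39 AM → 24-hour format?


01:39

Input: 1:39 AM
AM hour stays: 1


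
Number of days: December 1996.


31 days

Month: December (month 12)
December has 31 days


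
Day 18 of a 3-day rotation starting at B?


Shifts: A, B, C
Start: B (index 1)
Day 18: (1 + 18 - 1) mod 3
= 18 mod 3
= 0
Index 0 → shift A

Shift A


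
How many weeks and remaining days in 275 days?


39 weeks 2 days

Weeks: 275 ÷ 7 = 39 remainder 2


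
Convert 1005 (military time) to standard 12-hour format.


Hour: 10
10 < 12 → AM

10:05 AM


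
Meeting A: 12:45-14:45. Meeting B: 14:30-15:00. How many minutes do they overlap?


15 minutes

Meeting A: 765-885 (in minutes from midnight)
Meeting B: 870-900
Overlap start = max(765, 870) = 870
Overlap end = min(885, 900) = 885
Overlap = max(0, 885 - 870) = 15 min


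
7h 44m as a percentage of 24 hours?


0.3222 (32.22%)

Total minutes: 7×60 + 44 = 464
Day = 24×60 = 1440 minutes
Fraction = 464/1440 ≈ 0.3222
As a percentage: 464/1440 × 100 ≈ 32.22%


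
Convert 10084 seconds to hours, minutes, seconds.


2h 48m 4s

Hours: 10084 ÷ 3600 = 2 remainder 2884
Minutes: 2884 ÷ 60 = 48 remainder 4
Seconds: 4


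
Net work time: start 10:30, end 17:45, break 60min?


Total time = (17×60+45) - (10×60+30)
= 1065 - 630 = 435 min
Minus break: 435 - 60 = 375 min
= 6h 15m

6h 15m (375 minutes)


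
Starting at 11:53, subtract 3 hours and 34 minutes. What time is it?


08:19

Start: 713 minutes from midnight
Subtract: 214 minutes
Remaining: 713 - 214 = 499
Hours: 8, Minutes: 19


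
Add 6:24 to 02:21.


08:45

Start: 141 minutes from midnight
Add: 384 minutes
Total: 525 minutes
Hours: 525 ÷ 60 = 8 remainder 45


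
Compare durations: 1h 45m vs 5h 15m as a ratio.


Duration 1: 105 minutes
Duration 2: 315 minutes
Ratio = 105:315
GCD = 105
Simplified = 1:3
As a decimal: 1/3 ≈ 0.33

1:3 (0.33)


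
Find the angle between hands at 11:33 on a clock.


Hour hand = 11×30 + 33×0.5 = 346.5°
Minute hand = 33×6 = 198°
Difference = |346.5 - 198| = 148.5°

148.5°


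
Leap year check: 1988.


Rules: divisible by 4 AND (not by 100 OR by 400)
1988 ÷ 4 = 497 exactly → divisible by 4
1988 ÷ 100 = 19 remainder 88 → not divisible by 100
Divisible by 4 but not by 100 → leap year

Yes


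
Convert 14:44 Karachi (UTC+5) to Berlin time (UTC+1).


10:44

Time difference = UTC+1 - UTC+5 = -4 hours
New hour = (14 -4) mod 24
= 10 mod 24 = 10
Minutes unchanged → 10:44


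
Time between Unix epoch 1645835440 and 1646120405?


284965 seconds (79.2 hours / 3.30 days)

Difference = 1646120405 - 1645835440 = 284965 seconds
In hours: 284965 / 3600 ≈ 79.2
In days: 284965 / 86400 ≈ 3.30


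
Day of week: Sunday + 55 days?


Start: Sunday (index 6)
(6 + 55) mod 7
= 61 mod 7
= 5
Index 5 → Saturday

Saturday


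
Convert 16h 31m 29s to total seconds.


Hours: 16 × 3600 = 57600
Minutes: 31 × 60 = 1860
Seconds: 29
Total = 57600 + 1860 + 29 = 59489

59489 seconds


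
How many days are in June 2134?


Month: June (month 6)
June has 30 days

30 days


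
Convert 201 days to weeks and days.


28 weeks 5 days

Weeks: 201 ÷ 7 = 28 remainder 5


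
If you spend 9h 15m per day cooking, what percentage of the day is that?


Time: 555 minutes
Day: 1440 minutes
Percentage = (555/1440) × 100 ≈ 38.5%

38.5%


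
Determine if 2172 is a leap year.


Yes

Rules: divisible by 4 AND (not by 100 OR by 400)
2172 ÷ 4 = 543 exactly → divisible by 4
2172 ÷ 100 = 21 remainder 72 → not divisible by 100
Divisible by 4 but not by 100 → leap year


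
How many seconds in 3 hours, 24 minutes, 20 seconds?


12260 seconds

Hours: 3 × 3600 = 10800
Minutes: 24 × 60 = 1440
Seconds: 20
Total = 10800 + 1440 + 20 = 12260


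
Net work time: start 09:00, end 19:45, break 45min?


10h 0m (600 minutes)

Total time = (19×60+45) - (9×60+0)
= 1185 - 540 = 645 min
Minus break: 645 - 45 = 600 min
= 10h 0m


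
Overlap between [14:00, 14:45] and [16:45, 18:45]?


Meeting A: 840-885 (in minutes from midnight)
Meeting B: 1005-1125
Overlap start = max(840, 1005) = 1005
Overlap end = min(885, 1125) = 885
Overlap = max(0, 885 - 1005) = 0 min

0 minutes


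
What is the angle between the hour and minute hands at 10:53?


8.5°

Hour hand = 10×30 + 53×0.5 = 326.5°
Minute hand = 53×6 = 318°
Difference = |326.5 - 318| = 8.5°


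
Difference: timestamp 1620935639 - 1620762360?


173279 seconds (48.1 hours / 2.01 days)

Difference = 1620935639 - 1620762360 = 173279 seconds
In hours: 173279 / 3600 ≈ 48.1
In days: 173279 / 86400 ≈ 2.01


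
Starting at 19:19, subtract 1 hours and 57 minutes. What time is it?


17:22

Start: 1159 minutes from midnight
Subtract: 117 minutes
Remaining: 1159 - 117 = 1042
Hours: 17, Minutes: 22


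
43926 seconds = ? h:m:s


Hours: 43926 ÷ 3600 = 12 remainder 726
Minutes: 726 ÷ 60 = 12 remainder 6
Seconds: 6

12h 12m 6s


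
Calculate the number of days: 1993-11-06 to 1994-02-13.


From November 6, 1993 to February 13, 1994
Rest of November 1993: 30 - 6 = 24
Full months: December 31, January 31
Days into February 1994: 13
Total = 24 + 31 + 31 + 13 = 99 days

99 days


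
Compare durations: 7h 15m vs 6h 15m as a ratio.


29:25 (1.16)

Duration 1: 435 minutes
Duration 2: 375 minutes
Ratio = 435:375
GCD = 15
Simplified = 29:25
As a decimal: 29/25 = 1.16


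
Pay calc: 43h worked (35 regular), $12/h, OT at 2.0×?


Regular: 35h × $12 = $420.00
Overtime: 43 - 35 = 8h
OT pay: 8h × $12 × 2.0 = $192.00
Total = $420.00 + $192.00 = $612.00

$612.00


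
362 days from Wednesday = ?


Monday

Start: Wednesday (index 2)
(2 + 362) mod 7
= 364 mod 7
= 0
Index 0 → Monday


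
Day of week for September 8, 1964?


Zeller's congruence:
q=8, m=9, k=64, j=19
h = (8 + ⌊13×10/5⌋ + 64 + ⌊64/4⌋ + ⌊19/4⌋ - 2×19) mod 7
= (8 + 26 + 64 + 16 + 4 - 38) mod 7
= 80 mod 7 = 3
h=3 → Tuesday

Tuesday


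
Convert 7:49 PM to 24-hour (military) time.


19:49

Input: 7:49 PM
PM: 7 + 12 = 19


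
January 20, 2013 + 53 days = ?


March 14, 2013

Start: January 20, 2013
Add 53 days
January 20 → February 1: 31 - 20 + 1 = 12 days (53 - 12 = 41 left)
February 1 → March 1: 28 - 1 + 1 = 28 days (41 - 28 = 13 left)
March 1 + 13 = March 14, 2013


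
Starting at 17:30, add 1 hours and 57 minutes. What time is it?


19:27

Start: 1050 minutes from midnight
Add: 117 minutes
Total: 1167 minutes
Hours: 1167 ÷ 60 = 19 remainder 27


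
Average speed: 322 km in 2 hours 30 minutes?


128.8 km/h

Distance: 322 km
Time: 2h 30m = 150 min = 150/60 = 5/2 hours
Speed = 322 ÷ (5/2) = 322 × 2 / 5 = 644/5 = 128.8 km/h


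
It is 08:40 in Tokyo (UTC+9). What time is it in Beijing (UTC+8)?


Time difference = UTC+8 - UTC+9 = -1 hours
New hour = (8 -1) mod 24
= 7 mod 24 = 7
Minutes unchanged → 07:40

07:40


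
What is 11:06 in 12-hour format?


11:06 AM

Hour: 11
11 < 12 → AM


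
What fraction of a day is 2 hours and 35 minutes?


Total minutes: 2×60 + 35 = 155
Day = 24×60 = 1440 minutes
Fraction = 155/1440 ≈ 0.1076
As a percentage: 155/1440 × 100 ≈ 10.76%

0.1076 (10.76%)


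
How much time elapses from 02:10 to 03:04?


End time in minutes: 3×60 + 4 = 184
Start time in minutes: 2×60 + 10 = 130
Difference = 184 - 130 = 54 minutes
= 0 hours 54 minutes

0h 54m


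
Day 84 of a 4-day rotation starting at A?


Shifts: A, B, C, D
Start: A (index 0)
Day 84: (0 + 84 - 1) mod 4
= 83 mod 4
= 3
Index 3 → shift D

Shift D


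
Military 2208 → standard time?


10:08 PM

Hour: 22
22 - 12 = 10 → PM


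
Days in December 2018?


Month: December (month 12)
December has 31 days

31 days


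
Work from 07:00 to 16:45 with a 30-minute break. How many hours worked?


Total time = (16×60+45) - (7×60+0)
= 1005 - 420 = 585 min
Minus break: 585 - 30 = 555 min
= 9h 15m

9h 15m (555 minutes)


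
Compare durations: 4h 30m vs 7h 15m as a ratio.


Duration 1: 270 minutes
Duration 2: 435 minutes
Ratio = 270:435
GCD = 15
Simplified = 18:29
As a decimal: 18/29 ≈ 0.62

18:29 (0.62)


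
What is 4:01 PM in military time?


Input: 4:01 PM
PM: 4 + 12 = 16

16:01


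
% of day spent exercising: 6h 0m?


25.0%

Time: 360 minutes
Day: 1440 minutes
Percentage = (360/1440) × 100 = 25.0%


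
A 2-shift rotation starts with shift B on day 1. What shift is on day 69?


Shift B

Shifts: A, B
Start: B (index 1)
Day 69: (1 + 69 - 1) mod 2
= 69 mod 2
= 1
Index 1 → shift B


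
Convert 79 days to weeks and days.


Weeks: 79 ÷ 7 = 11 remainder 2

11 weeks 2 days


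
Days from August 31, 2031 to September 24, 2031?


From August 31, 2031 to September 24, 2031
Rest of August 2031: 31 - 31 = 0
Days into September 2031: 24
Total = 0 + 24 = 24 days

24 days


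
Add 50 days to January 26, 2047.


Start: January 26, 2047
Add 50 days
January 26 → February 1: 31 - 26 + 1 = 6 days (50 - 6 = 44 left)
February 1 → March 1: 28 - 1 + 1 = 28 days (44 - 28 = 16 left)
March 1 + 16 = March 17, 2047

March 17, 2047


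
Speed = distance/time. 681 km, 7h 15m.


Distance: 681 km
Time: 7h 15m = 435 min = 435/60 = 29/4 hours
Speed = 681 ÷ (29/4) = 681 × 4 / 29 = 2724/29 ≈ 93.9 km/h

93.9 km/h


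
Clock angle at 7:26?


67.0°

Hour hand = 7×30 + 26×0.5 = 223.0°
Minute hand = 26×6 = 156°
Difference = |223.0 - 156| = 67.0°


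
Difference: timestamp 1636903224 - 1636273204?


630020 seconds (175.0 hours / 7.29 days)

Difference = 1636903224 - 1636273204 = 630020 seconds
In hours: 630020 / 3600 ≈ 175.0
In days: 630020 / 86400 ≈ 7.29


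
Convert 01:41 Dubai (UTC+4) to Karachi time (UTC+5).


02:41

Time difference = UTC+5 - UTC+4 = +1 hours
New hour = (1 + 1) mod 24
= 2 mod 24 = 2
Minutes unchanged → 02:41


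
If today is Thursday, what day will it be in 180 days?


Start: Thursday (index 3)
(3 + 180) mod 7
= 183 mod 7
= 1
Index 1 → Tuesday

Tuesday


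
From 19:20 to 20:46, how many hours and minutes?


End time in minutes: 20×60 + 46 = 1246
Start time in minutes: 19×60 + 20 = 1160
Difference = 1246 - 1160 = 86 minutes
= 1 hours 26 minutes

1h 26m


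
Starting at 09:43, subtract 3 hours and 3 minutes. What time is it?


Start: 583 minutes from midnight
Subtract: 183 minutes
Remaining: 583 - 183 = 400
Hours: 6, Minutes: 40

06:40


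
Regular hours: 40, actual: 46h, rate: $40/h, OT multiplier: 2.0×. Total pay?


$2080.00

Regular: 40h × $40 = $1600.00
Overtime: 46 - 40 = 6h
OT pay: 6h × $40 × 2.0 = $480.00
Total = $1600.00 + $480.00 = $2080.00


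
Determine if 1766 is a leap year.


Rules: divisible by 4 AND (not by 100 OR by 400)
1766 ÷ 4 = 441 remainder 2 → not divisible by 4
Not divisible by 4 → not a leap year

No


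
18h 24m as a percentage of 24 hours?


Total minutes: 18×60 + 24 = 1104
Day = 24×60 = 1440 minutes
Fraction = 1104/1440 ≈ 0.7667
As a percentage: 1104/1440 × 100 ≈ 76.67%

0.7667 (76.67%)


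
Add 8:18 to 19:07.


03:25 (next day)

Start: 1147 minutes from midnight
Add: 498 minutes
Total: 1645 minutes
Hours: 1645 ÷ 60 = 27 remainder 25
27 ≥ 24 → 27 - 24 = 3 (next day)


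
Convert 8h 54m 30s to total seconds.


32070 seconds

Hours: 8 × 3600 = 28800
Minutes: 54 × 60 = 3240
Seconds: 30
Total = 28800 + 3240 + 30 = 32070


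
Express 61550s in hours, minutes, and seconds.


Hours: 61550 ÷ 3600 = 17 remainder 350
Minutes: 350 ÷ 60 = 5 remainder 50
Seconds: 50

17h 5m 50s


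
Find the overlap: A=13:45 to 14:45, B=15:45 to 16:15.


Meeting A: 825-885 (in minutes from midnight)
Meeting B: 945-975
Overlap start = max(825, 945) = 945
Overlap end = min(885, 975) = 885
Overlap = max(0, 885 - 945) = 0 min

0 minutes


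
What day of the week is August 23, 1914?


Sunday

Zeller's congruence:
q=23, m=8, k=14, j=19
h = (23 + ⌊13×9/5⌋ + 14 + ⌊14/4⌋ + ⌊19/4⌋ - 2×19) mod 7
= (23 + 23 + 14 + 3 + 4 - 38) mod 7
= 29 mod 7 = 1
h=1 → Sunday


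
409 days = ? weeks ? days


Weeks: 409 ÷ 7 = 58 remainder 3

58 weeks 3 days


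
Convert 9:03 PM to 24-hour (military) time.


Input: 9:03 PM
PM: 9 + 12 = 21

21:03


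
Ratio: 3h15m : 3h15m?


Duration 1: 195 minutes
Duration 2: 195 minutes
Ratio = 195:195
GCD = 195
Simplified = 1:1
As a decimal: 1/1 = 1.00

1:1 (1.00)


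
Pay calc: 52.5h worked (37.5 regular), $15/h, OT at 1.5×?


$900.00

Regular: 37.5h × $15 = $562.50
Overtime: 52.5 - 37.5 = 15.0h
OT pay: 15.0h × $15 × 1.5 = $337.50
Total = $562.50 + $337.50 = $900.00


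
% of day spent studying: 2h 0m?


8.3%

Time: 120 minutes
Day: 1440 minutes
Percentage = (120/1440) × 100 ≈ 8.3%


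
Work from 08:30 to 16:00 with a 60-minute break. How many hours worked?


Total time = (16×60+0) - (8×60+30)
= 960 - 510 = 450 min
Minus break: 450 - 60 = 390 min
= 6h 30m

6h 30m (390 minutes)


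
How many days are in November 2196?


Month: November (month 11)
November has 30 days

30 days


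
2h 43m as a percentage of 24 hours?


0.1132 (11.32%)

Total minutes: 2×60 + 43 = 163
Day = 24×60 = 1440 minutes
Fraction = 163/1440 ≈ 0.1132
As a percentage: 163/1440 × 100 ≈ 11.32%


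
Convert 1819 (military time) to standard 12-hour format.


Hour: 18
18 - 12 = 6 → PM

6:19 PM


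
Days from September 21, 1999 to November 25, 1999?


From September 21, 1999 to November 25, 1999
Rest of September 1999: 30 - 21 = 9
Full months: October 31
Days into November 1999: 25
Total = 9 + 31 + 25 = 65 days

65 days


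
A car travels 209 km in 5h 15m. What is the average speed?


Distance: 209 km
Time: 5h 15m = 315 min = 315/60 = 21/4 hours
Speed = 209 ÷ (21/4) = 209 × 4 / 21 = 836/21 ≈ 39.8 km/h

39.8 km/h


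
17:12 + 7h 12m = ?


00:24 (next day)

Start: 1032 minutes from midnight
Add: 432 minutes
Total: 1464 minutes
Hours: 1464 ÷ 60 = 24 remainder 24
24 ≥ 24 → 24 - 24 = 0 (next day)


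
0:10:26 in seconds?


626 seconds

Hours: 0 × 3600 = 0
Minutes: 10 × 60 = 600
Seconds: 26
Total = 0 + 600 + 26 = 626


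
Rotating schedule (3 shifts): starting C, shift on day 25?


Shifts: A, B, C
Start: C (index 2)
Day 25: (2 + 25 - 1) mod 3
= 26 mod 3
= 2
Index 2 → shift C

Shift C


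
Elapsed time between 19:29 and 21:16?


1h 47m

End time in minutes: 21×60 + 16 = 1276
Start time in minutes: 19×60 + 29 = 1169
Difference = 1276 - 1169 = 107 minutes
= 1 hours 47 minutes


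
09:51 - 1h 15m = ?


08:36

Start: 591 minutes from midnight
Subtract: 75 minutes
Remaining: 591 - 75 = 516
Hours: 8, Minutes: 36


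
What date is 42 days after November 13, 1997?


Start: November 13, 1997
Add 42 days
November 13 → December 1: 30 - 13 + 1 = 18 days (42 - 18 = 24 left)
December 1 + 24 = December 25, 1997

December 25, 1997


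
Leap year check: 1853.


No

Rules: divisible by 4 AND (not by 100 OR by 400)
1853 ÷ 4 = 463 remainder 1 → not divisible by 4
Not divisible by 4 → not a leap year


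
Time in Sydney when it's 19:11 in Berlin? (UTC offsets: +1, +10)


Time difference = UTC+10 - UTC+1 = +9 hours
New hour = (19 + 9) mod 24
= 28 mod 24 = 4
Minutes unchanged → 04:11; 28 ≥ 24 → next day

04:11 (next day)


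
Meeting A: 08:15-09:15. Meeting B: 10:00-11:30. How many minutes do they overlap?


0 minutes

Meeting A: 495-555 (in minutes from midnight)
Meeting B: 600-690
Overlap start = max(495, 600) = 600
Overlap end = min(555, 690) = 555
Overlap = max(0, 555 - 600) = 0 min


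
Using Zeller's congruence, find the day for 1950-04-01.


Zeller's congruence:
q=1, m=4, k=50, j=19
h = (1 + ⌊13×5/5⌋ + 50 + ⌊50/4⌋ + ⌊19/4⌋ - 2×19) mod 7
= (1 + 13 + 50 + 12 + 4 - 38) mod 7
= 42 mod 7 = 0
h=0 → Saturday

Saturday


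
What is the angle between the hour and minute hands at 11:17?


123.5°

Hour hand = 11×30 + 17×0.5 = 338.5°
Minute hand = 17×6 = 102°
Difference = |338.5 - 102| = 236.5°
Since > 180°: 360 - 236.5 = 123.5°


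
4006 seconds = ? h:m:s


1h 6m 46s

Hours: 4006 ÷ 3600 = 1 remainder 406
Minutes: 406 ÷ 60 = 6 remainder 46
Seconds: 46


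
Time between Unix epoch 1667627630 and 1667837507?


Difference = 1667837507 - 1667627630 = 209877 seconds
In hours: 209877 / 3600 ≈ 58.3
In days: 209877 / 86400 ≈ 2.43

209877 seconds (58.3 hours / 2.43 days)


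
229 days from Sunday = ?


Start: Sunday (index 6)
(6 + 229) mod 7
= 235 mod 7
= 4
Index 4 → Friday

Friday


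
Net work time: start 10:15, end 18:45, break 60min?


7h 30m (450 minutes)

Total time = (18×60+45) - (10×60+15)
= 1125 - 615 = 510 min
Minus break: 510 - 60 = 450 min
= 7h 30m


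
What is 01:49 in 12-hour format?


Hour: 1
1 < 12 → AM

1:49 AM


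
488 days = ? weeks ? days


69 weeks 5 days

Weeks: 488 ÷ 7 = 69 remainder 5


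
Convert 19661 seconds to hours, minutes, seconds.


5h 27m 41s

Hours: 19661 ÷ 3600 = 5 remainder 1661
Minutes: 1661 ÷ 60 = 27 remainder 41
Seconds: 41


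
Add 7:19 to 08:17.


15:36

Start: 497 minutes from midnight
Add: 439 minutes
Total: 936 minutes
Hours: 936 ÷ 60 = 15 remainder 36


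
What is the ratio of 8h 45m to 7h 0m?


Duration 1: 525 minutes
Duration 2: 420 minutes
Ratio = 525:420
GCD = 105
Simplified = 5:4
As a decimal: 5/4 = 1.25

5:4 (1.25)


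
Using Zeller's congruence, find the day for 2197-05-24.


Zeller's congruence:
q=24, m=5, k=97, j=21
h = (24 + ⌊13×6/5⌋ + 97 + ⌊97/4⌋ + ⌊21/4⌋ - 2×21) mod 7
= (24 + 15 + 97 + 24 + 5 - 42) mod 7
= 123 mod 7 = 4
h=4 → Wednesday

Wednesday


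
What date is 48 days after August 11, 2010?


September 28, 2010

Start: August 11, 2010
Add 48 days
August 11 → September 1: 31 - 11 + 1 = 21 days (48 - 21 = 27 left)
September 1 + 27 = September 28, 2010


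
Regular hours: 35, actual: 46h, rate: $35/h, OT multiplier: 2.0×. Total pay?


Regular: 35h × $35 = $1225.00
Overtime: 46 - 35 = 11h
OT pay: 11h × $35 × 2.0 = $770.00
Total = $1225.00 + $770.00 = $1995.00

$1995.00


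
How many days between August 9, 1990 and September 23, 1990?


From August 9, 1990 to September 23, 1990
Rest of August 1990: 31 - 9 = 22
Days into September 1990: 23
Total = 22 + 23 = 45 days

45 days


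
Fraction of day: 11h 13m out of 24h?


Total minutes: 11×60 + 13 = 673
Day = 24×60 = 1440 minutes
Fraction = 673/1440 ≈ 0.4674
As a percentage: 673/1440 × 100 ≈ 46.74%

0.4674 (46.74%)


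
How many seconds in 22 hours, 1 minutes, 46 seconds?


79306 seconds

Hours: 22 × 3600 = 79200
Minutes: 1 × 60 = 60
Seconds: 46
Total = 79200 + 60 + 46 = 79306


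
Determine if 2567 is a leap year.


Rules: divisible by 4 AND (not by 100 OR by 400)
2567 ÷ 4 = 641 remainder 3 → not divisible by 4
Not divisible by 4 → not a leap year

No


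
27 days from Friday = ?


Thursday

Start: Friday (index 4)
(4 + 27) mod 7
= 31 mod 7
= 3
Index 3 → Thursday


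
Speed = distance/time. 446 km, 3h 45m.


Distance: 446 km
Time: 3h 45m = 225 min = 225/60 = 15/4 hours
Speed = 446 ÷ (15/4) = 446 × 4 / 15 = 1784/15 ≈ 118.9 km/h

118.9 km/h


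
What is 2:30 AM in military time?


02:30

Input: 2:30 AM
AM hour stays: 2


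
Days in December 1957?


31 days

Month: December (month 12)
December has 31 days


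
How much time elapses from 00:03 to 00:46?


End time in minutes: 0×60 + 46 = 46
Start time in minutes: 0×60 + 3 = 3
Difference = 46 - 3 = 43 minutes
= 0 hours 43 minutes

0h 43m


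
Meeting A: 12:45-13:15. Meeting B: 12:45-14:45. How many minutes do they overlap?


Meeting A: 765-795 (in minutes from midnight)
Meeting B: 765-885
Overlap start = max(765, 765) = 765
Overlap end = min(795, 885) = 795
Overlap = max(0, 795 - 765) = 30 min

30 minutes


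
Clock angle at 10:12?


Hour hand = 10×30 + 12×0.5 = 306.0°
Minute hand = 12×6 = 72°
Difference = |306.0 - 72| = 234.0°
Since > 180°: 360 - 234.0 = 126.0°

126.0°


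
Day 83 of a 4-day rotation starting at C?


Shifts: A, B, C, D
Start: C (index 2)
Day 83: (2 + 83 - 1) mod 4
= 84 mod 4
= 0
Index 0 → shift A

Shift A


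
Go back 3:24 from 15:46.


12:22

Start: 946 minutes from midnight
Subtract: 204 minutes
Remaining: 946 - 204 = 742
Hours: 12, Minutes: 22


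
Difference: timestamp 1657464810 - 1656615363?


Difference = 1657464810 - 1656615363 = 849447 seconds
In hours: 849447 / 3600 ≈ 236.0
In days: 849447 / 86400 ≈ 9.83

849447 seconds (236.0 hours / 9.83 days)


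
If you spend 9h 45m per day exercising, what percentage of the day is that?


40.6%

Time: 585 minutes
Day: 1440 minutes
Percentage = (585/1440) × 100 ≈ 40.6%


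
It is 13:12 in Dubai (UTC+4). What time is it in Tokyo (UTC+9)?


Time difference = UTC+9 - UTC+4 = +5 hours
New hour = (13 + 5) mod 24
= 18 mod 24 = 18
Minutes unchanged → 18:12

18:12


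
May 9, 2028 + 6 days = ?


Start: May 9, 2028
Add 6 days
May 9 + 6 = May 15, 2028

May 15, 2028


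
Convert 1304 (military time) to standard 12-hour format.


Hour: 13
13 - 12 = 1 → PM

1:04 PM


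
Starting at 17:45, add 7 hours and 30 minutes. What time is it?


01:15 (next day)

Start: 1065 minutes from midnight
Add: 450 minutes
Total: 1515 minutes
Hours: 1515 ÷ 60 = 25 remainder 15
25 ≥ 24 → 25 - 24 = 1 (next day)


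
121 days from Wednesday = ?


Start: Wednesday (index 2)
(2 + 121) mod 7
= 123 mod 7
= 4
Index 4 → Friday

Friday


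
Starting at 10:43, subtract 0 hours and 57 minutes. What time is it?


09:46

Start: 643 minutes from midnight
Subtract: 57 minutes
Remaining: 643 - 57 = 586
Hours: 9, Minutes: 46


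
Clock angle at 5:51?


130.5°

Hour hand = 5×30 + 51×0.5 = 175.5°
Minute hand = 51×6 = 306°
Difference = |175.5 - 306| = 130.5°


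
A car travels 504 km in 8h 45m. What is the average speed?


Distance: 504 km
Time: 8h 45m = 525 min = 525/60 = 35/4 hours
Speed = 504 ÷ (35/4) = 504 × 4 / 35 = 2016/35 = 57.6 km/h

57.6 km/h


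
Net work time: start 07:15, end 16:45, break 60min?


8h 30m (510 minutes)

Total time = (16×60+45) - (7×60+15)
= 1005 - 435 = 570 min
Minus break: 570 - 60 = 510 min
= 8h 30m


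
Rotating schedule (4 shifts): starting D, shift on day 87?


Shift B

Shifts: A, B, C, D
Start: D (index 3)
Day 87: (3 + 87 - 1) mod 4
= 89 mod 4
= 1
Index 1 → shift B


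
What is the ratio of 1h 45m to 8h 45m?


1:5 (0.20)

Duration 1: 105 minutes
Duration 2: 525 minutes
Ratio = 105:525
GCD = 105
Simplified = 1:5
As a decimal: 1/5 = 0.20


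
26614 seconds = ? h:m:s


Hours: 26614 ÷ 3600 = 7 remainder 1414
Minutes: 1414 ÷ 60 = 23 remainder 34
Seconds: 34

7h 23m 34s


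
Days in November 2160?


Month: November (month 11)
November has 30 days

30 days


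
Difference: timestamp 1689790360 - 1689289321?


Difference = 1689790360 - 1689289321 = 501039 seconds
In hours: 501039 / 3600 ≈ 139.2
In days: 501039 / 86400 ≈ 5.80

501039 seconds (139.2 hours / 5.80 days)


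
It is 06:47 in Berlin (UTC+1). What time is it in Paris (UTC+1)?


06:47

Time difference = UTC+1 - UTC+1 = +0 hours
New hour = (6 + 0) mod 24
= 6 mod 24 = 6
Minutes unchanged → 06:47


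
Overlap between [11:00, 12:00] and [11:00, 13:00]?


Meeting A: 660-720 (in minutes from midnight)
Meeting B: 660-780
Overlap start = max(660, 660) = 660
Overlap end = min(720, 780) = 720
Overlap = max(0, 720 - 660) = 60 min

60 minutes


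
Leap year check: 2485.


No

Rules: divisible by 4 AND (not by 100 OR by 400)
2485 ÷ 4 = 621 remainder 1 → not divisible by 4
Not divisible by 4 → not a leap year


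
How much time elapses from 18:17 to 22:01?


3h 44m

End time in minutes: 22×60 + 1 = 1321
Start time in minutes: 18×60 + 17 = 1097
Difference = 1321 - 1097 = 224 minutes
= 3 hours 44 minutes


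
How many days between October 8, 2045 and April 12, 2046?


186 days

From October 8, 2045 to April 12, 2046
Rest of October 2045: 31 - 8 = 23
Full months: November 30, December 31, January 31, February 2046 28, March 31
Days into April 2046: 12
Total = 23 + 30 + 31 + 31 + 28 + 31 + 12 = 186 days


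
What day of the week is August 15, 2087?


Zeller's congruence:
q=15, m=8, k=87, j=20
h = (15 + ⌊13×9/5⌋ + 87 + ⌊87/4⌋ + ⌊20/4⌋ - 2×20) mod 7
= (15 + 23 + 87 + 21 + 5 - 40) mod 7
= 111 mod 7 = 6
h=6 → Friday

Friday


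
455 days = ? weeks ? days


65 weeks 0 days

Weeks: 455 ÷ 7 = 65 remainder 0


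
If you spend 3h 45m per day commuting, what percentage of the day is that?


15.6%

Time: 225 minutes
Day: 1440 minutes
Percentage = (225/1440) × 100 ≈ 15.6%


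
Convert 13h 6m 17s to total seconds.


47177 seconds

Hours: 13 × 3600 = 46800
Minutes: 6 × 60 = 360
Seconds: 17
Total = 46800 + 360 + 17 = 47177


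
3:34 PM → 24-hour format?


15:34

Input: 3:34 PM
PM: 3 + 12 = 15


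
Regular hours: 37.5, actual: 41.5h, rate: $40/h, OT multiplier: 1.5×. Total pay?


$1740.00

Regular: 37.5h × $40 = $1500.00
Overtime: 41.5 - 37.5 = 4.0h
OT pay: 4.0h × $40 × 1.5 = $240.00
Total = $1500.00 + $240.00 = $1740.00


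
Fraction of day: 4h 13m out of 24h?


Total minutes: 4×60 + 13 = 253
Day = 24×60 = 1440 minutes
Fraction = 253/1440 ≈ 0.1757
As a percentage: 253/1440 × 100 ≈ 17.57%

0.1757 (17.57%)


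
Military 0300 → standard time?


3:00 AM

Hour: 3
3 < 12 → AM


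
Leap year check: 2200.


No

Rules: divisible by 4 AND (not by 100 OR by 400)
2200 ÷ 4 = 550 exactly → divisible by 4
2200 ÷ 100 = 22 exactly → divisible by 100
2200 ÷ 400 = 5 remainder 200 → not divisible by 400
Divisible by 100 but not by 400 → not a leap year


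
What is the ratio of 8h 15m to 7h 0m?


33:28 (1.18)

Duration 1: 495 minutes
Duration 2: 420 minutes
Ratio = 495:420
GCD = 15
Simplified = 33:28
As a decimal: 33/28 ≈ 1.18


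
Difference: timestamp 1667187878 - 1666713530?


474348 seconds (131.8 hours / 5.49 days)

Difference = 1667187878 - 1666713530 = 474348 seconds
In hours: 474348 / 3600 ≈ 131.8
In days: 474348 / 86400 ≈ 5.49


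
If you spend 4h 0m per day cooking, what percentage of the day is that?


Time: 240 minutes
Day: 1440 minutes
Percentage = (240/1440) × 100 ≈ 16.7%

16.7%


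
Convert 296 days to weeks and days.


Weeks: 296 ÷ 7 = 42 remainder 2

42 weeks 2 days


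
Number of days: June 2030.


30 days

Month: June (month 6)
June has 30 days


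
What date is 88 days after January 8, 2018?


Start: January 8, 2018
Add 88 days
January 8 → February 1: 31 - 8 + 1 = 24 days (88 - 24 = 64 left)
February 1 → March 1: 28 - 1 + 1 = 28 days (64 - 28 = 36 left)
March 1 → April 1: 31 - 1 + 1 = 31 days (36 - 31 = 5 left)
April 1 + 5 = April 6, 2018

April 6, 2018


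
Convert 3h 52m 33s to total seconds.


Hours: 3 × 3600 = 10800
Minutes: 52 × 60 = 3120
Seconds: 33
Total = 10800 + 3120 + 33 = 13953

13953 seconds


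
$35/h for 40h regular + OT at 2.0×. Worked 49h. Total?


Regular: 40h × $35 = $1400.00
Overtime: 49 - 40 = 9h
OT pay: 9h × $35 × 2.0 = $630.00
Total = $1400.00 + $630.00 = $2030.00

$2030.00


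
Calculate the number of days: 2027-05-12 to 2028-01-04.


237 days

From May 12, 2027 to January 4, 2028
Rest of May 2027: 31 - 12 = 19
Full months: June 30, July 31, August 31, September 30, October 31, November 30, December 31
Days into January 2028: 4
Total = 19 + 30 + 31 + 31 + 30 + 31 + 30 + 31 + 4 = 237 days


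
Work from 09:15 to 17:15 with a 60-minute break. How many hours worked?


7h 0m (420 minutes)

Total time = (17×60+15) - (9×60+15)
= 1035 - 555 = 480 min
Minus break: 480 - 60 = 420 min
= 7h 0m


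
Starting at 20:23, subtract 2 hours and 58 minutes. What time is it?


Start: 1223 minutes from midnight
Subtract: 178 minutes
Remaining: 1223 - 178 = 1045
Hours: 17, Minutes: 25

17:25


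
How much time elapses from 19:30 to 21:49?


2h 19m

End time in minutes: 21×60 + 49 = 1309
Start time in minutes: 19×60 + 30 = 1170
Difference = 1309 - 1170 = 139 minutes
= 2 hours 19 minutes


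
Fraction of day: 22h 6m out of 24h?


0.9208 (92.08%)

Total minutes: 22×60 + 6 = 1326
Day = 24×60 = 1440 minutes
Fraction = 1326/1440 ≈ 0.9208
As a percentage: 1326/1440 × 100 ≈ 92.08%


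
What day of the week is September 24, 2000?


Sunday

Zeller's congruence:
q=24, m=9, k=0, j=20
h = (24 + ⌊13×10/5⌋ + 0 + ⌊0/4⌋ + ⌊20/4⌋ - 2×20) mod 7
= (24 + 26 + 0 + 0 + 5 - 40) mod 7
= 15 mod 7 = 1
h=1 → Sunday


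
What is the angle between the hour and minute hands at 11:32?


Hour hand = 11×30 + 32×0.5 = 346.0°
Minute hand = 32×6 = 192°
Difference = |346.0 - 192| = 154.0°

154.0°


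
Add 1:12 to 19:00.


Start: 1140 minutes from midnight
Add: 72 minutes
Total: 1212 minutes
Hours: 1212 ÷ 60 = 20 remainder 12

20:12


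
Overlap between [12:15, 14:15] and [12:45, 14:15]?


Meeting A: 735-855 (in minutes from midnight)
Meeting B: 765-855
Overlap start = max(735, 765) = 765
Overlap end = min(855, 855) = 855
Overlap = max(0, 855 - 765) = 90 min

90 minutes


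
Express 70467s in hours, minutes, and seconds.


19h 34m 27s

Hours: 70467 ÷ 3600 = 19 remainder 2067
Minutes: 2067 ÷ 60 = 34 remainder 27
Seconds: 27


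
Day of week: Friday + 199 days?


Monday

Start: Friday (index 4)
(4 + 199) mod 7
= 203 mod 7
= 0
Index 0 → Monday


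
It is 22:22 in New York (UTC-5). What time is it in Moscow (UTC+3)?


06:22 (next day)

Time difference = UTC+3 - UTC-5 = +8 hours
New hour = (22 + 8) mod 24
= 30 mod 24 = 6
Minutes unchanged → 06:22; 30 ≥ 24 → next day


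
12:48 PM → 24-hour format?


12:48

Input: 12:48 PM
12 PM → 12 (noon)


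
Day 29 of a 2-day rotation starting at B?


Shift B

Shifts: A, B
Start: B (index 1)
Day 29: (1 + 29 - 1) mod 2
= 29 mod 2
= 1
Index 1 → shift B


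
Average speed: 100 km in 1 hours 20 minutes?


75.0 km/h

Distance: 100 km
Time: 1h 20m = 80 min = 80/60 = 4/3 hours
Speed = 100 ÷ (4/3) = 100 × 3 / 4 = 300/4 = 75.0 km/h


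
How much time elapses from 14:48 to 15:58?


End time in minutes: 15×60 + 58 = 958
Start time in minutes: 14×60 + 48 = 888
Difference = 958 - 888 = 70 minutes
= 1 hours 10 minutes

1h 10m


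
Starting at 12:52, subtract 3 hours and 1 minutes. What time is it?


09:51

Start: 772 minutes from midnight
Subtract: 181 minutes
Remaining: 772 - 181 = 591
Hours: 9, Minutes: 51


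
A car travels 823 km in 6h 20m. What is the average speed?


129.9 km/h

Distance: 823 km
Time: 6h 20m = 380 min = 380/60 = 19/3 hours
Speed = 823 ÷ (19/3) = 823 × 3 / 19 = 2469/19 ≈ 129.9 km/h


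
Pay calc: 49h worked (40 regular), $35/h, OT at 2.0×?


Regular: 40h × $35 = $1400.00
Overtime: 49 - 40 = 9h
OT pay: 9h × $35 × 2.0 = $630.00
Total = $1400.00 + $630.00 = $2030.00

$2030.00


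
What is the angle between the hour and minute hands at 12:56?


Hour hand (12 ≡ 0 on the dial): 0×30 + 56×0.5 = 28.0°
Minute hand = 56×6 = 336°
Difference = |28.0 - 336| = 308.0°
Since > 180°: 360 - 308.0 = 52.0°

52.0°


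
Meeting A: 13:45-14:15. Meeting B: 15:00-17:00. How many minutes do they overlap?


Meeting A: 825-855 (in minutes from midnight)
Meeting B: 900-1020
Overlap start = max(825, 900) = 900
Overlap end = min(855, 1020) = 855
Overlap = max(0, 855 - 900) = 0 min

0 minutes


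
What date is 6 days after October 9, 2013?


Start: October 9, 2013
Add 6 days
October 9 + 6 = October 15, 2013

October 15, 2013


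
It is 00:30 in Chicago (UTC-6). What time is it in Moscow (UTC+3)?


Time difference = UTC+3 - UTC-6 = +9 hours
New hour = (0 + 9) mod 24
= 9 mod 24 = 9
Minutes unchanged → 09:30

09:30


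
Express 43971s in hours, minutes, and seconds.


12h 12m 51s

Hours: 43971 ÷ 3600 = 12 remainder 771
Minutes: 771 ÷ 60 = 12 remainder 51
Seconds: 51


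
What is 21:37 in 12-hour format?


Hour: 21
21 - 12 = 9 → PM

9:37 PM


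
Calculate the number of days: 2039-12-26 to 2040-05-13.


139 days

From December 26, 2039 to May 13, 2040
Rest of December 2039: 31 - 26 = 5
Full months: January 31, February 2040 29, March 31, April 30
Days into May 2040: 13
Total = 5 + 31 + 29 + 31 + 30 + 13 = 139 days


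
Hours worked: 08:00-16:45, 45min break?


8h 0m (480 minutes)

Total time = (16×60+45) - (8×60+0)
= 1005 - 480 = 525 min
Minus break: 525 - 45 = 480 min
= 8h 0m


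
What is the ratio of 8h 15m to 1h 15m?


Duration 1: 495 minutes
Duration 2: 75 minutes
Ratio = 495:75
GCD = 15
Simplified = 33:5
As a decimal: 33/5 = 6.60

33:5 (6.60)


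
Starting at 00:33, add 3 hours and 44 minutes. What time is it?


04:17

Start: 33 minutes from midnight
Add: 224 minutes
Total: 257 minutes
Hours: 257 ÷ 60 = 4 remainder 17


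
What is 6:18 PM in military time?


18:18

Input: 6:18 PM
PM: 6 + 12 = 18


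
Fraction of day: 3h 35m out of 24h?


Total minutes: 3×60 + 35 = 215
Day = 24×60 = 1440 minutes
Fraction = 215/1440 ≈ 0.1493
As a percentage: 215/1440 × 100 ≈ 14.93%

0.1493 (14.93%)


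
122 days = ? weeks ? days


Weeks: 122 ÷ 7 = 17 remainder 3

17 weeks 3 days


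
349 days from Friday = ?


Start: Friday (index 4)
(4 + 349) mod 7
= 353 mod 7
= 3
Index 3 → Thursday

Thursday


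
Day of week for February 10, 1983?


Zeller's congruence:
q=10, m=14, k=82, j=19
h = (10 + ⌊13×15/5⌋ + 82 + ⌊82/4⌋ + ⌊19/4⌋ - 2×19) mod 7
= (10 + 39 + 82 + 20 + 4 - 38) mod 7
= 117 mod 7 = 5
h=5 → Thursday

Thursday


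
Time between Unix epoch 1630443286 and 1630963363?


Difference = 1630963363 - 1630443286 = 520077 seconds
In hours: 520077 / 3600 ≈ 144.5
In days: 520077 / 86400 ≈ 6.02

520077 seconds (144.5 hours / 6.02 days)


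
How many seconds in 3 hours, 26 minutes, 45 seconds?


Hours: 3 × 3600 = 10800
Minutes: 26 × 60 = 1560
Seconds: 45
Total = 10800 + 1560 + 45 = 12405

12405 seconds


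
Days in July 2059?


31 days

Month: July (month 7)
July has 31 days
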